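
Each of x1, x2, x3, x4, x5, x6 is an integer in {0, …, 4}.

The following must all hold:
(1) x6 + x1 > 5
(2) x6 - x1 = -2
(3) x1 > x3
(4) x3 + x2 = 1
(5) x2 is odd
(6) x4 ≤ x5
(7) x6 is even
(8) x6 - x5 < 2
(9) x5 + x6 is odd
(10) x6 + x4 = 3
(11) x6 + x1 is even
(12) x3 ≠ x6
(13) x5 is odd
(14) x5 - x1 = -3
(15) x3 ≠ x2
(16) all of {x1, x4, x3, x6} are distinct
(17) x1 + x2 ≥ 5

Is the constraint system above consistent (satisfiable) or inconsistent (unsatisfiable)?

The assignment x1 = 4, x2 = 1, x3 = 0, x4 = 1, x5 = 1, x6 = 2 works:
  constraint 1 holds since x6 + x1 = 6.
  constraint 2 holds since x6 - x1 = -2.
  constraint 4 holds since x3 + x2 = 1.
The rest check out directly.

Satisfiable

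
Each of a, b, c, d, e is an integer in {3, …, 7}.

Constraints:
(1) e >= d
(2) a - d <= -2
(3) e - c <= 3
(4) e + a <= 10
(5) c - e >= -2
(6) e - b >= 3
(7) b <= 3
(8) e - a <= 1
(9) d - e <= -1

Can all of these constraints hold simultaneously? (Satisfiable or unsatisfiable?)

Unsatisfiable

Constraints 2, 8, and 9 give e − d ≥ 1, d − a ≥ 2, a − e ≥ -1.
Adding all 3 inequalities: the left sides telescope to 0, and the right sides sum to 1 + 2 + (-1) = 2. So 0 ≥ 2, which is false.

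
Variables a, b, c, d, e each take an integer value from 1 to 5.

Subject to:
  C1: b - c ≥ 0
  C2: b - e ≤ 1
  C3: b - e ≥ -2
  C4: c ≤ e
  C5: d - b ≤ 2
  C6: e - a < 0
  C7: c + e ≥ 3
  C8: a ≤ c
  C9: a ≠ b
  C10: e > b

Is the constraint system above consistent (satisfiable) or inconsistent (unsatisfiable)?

Constraints 1, 6, 8, and 10 give c ≤ b, b < e, e < a, a ≤ c. Chaining: c ≤ b < e < a ≤ c, which forces c < c — impossible.

Unsatisfiable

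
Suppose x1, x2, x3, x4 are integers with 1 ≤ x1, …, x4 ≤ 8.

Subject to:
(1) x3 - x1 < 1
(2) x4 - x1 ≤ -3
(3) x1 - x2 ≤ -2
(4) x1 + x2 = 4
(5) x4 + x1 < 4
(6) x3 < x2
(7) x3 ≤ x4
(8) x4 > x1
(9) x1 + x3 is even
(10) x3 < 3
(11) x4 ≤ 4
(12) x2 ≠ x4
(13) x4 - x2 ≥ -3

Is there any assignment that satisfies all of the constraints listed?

Constraints 2, 3, and 13 give x2 − x1 ≥ 2, x1 − x4 ≥ 3, x4 − x2 ≥ -3.
Adding all 3 inequalities: the left sides telescope to 0, and the right sides sum to 2 + 3 + (-3) = 2. So 0 ≥ 2, which is false.

Unsatisfiable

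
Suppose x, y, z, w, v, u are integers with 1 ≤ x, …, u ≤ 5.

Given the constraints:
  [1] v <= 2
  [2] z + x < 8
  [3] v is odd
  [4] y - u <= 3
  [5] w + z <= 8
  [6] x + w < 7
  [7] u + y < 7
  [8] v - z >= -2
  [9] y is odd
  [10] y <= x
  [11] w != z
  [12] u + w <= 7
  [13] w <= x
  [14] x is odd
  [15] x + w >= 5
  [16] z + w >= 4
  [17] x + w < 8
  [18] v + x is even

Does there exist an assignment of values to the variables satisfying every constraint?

Try x = 3, y = 3, z = 2, w = 3, v = 1, u = 3.
Check constraint 2: z + x = 5; constraint 4: y - u = 0. The remaining constraints are straightforward to verify.

Satisfiable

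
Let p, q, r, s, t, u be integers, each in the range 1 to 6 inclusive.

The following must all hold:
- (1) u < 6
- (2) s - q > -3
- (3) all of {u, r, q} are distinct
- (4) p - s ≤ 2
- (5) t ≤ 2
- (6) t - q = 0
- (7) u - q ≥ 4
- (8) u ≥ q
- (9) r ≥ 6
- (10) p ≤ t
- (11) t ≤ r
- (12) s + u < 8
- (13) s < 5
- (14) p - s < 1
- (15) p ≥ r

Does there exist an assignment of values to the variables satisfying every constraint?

From constraints 9 and 15: p ≥ r and r ≥ 6, so p ≥ 6. From constraints 5 and 10: p ≤ t and t ≤ 2, so p ≤ 2. But 2 < 6, so no value of p works.

Unsatisfiable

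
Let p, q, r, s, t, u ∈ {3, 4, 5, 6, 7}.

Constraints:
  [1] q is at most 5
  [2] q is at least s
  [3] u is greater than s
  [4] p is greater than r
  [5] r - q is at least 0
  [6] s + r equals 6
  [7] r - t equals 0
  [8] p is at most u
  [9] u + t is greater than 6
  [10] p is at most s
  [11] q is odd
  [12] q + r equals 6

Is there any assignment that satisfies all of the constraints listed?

Unsatisfiable

Constraints 2, 4, 5, and 10 give q ≤ r, r < p, p ≤ s, s ≤ q. Chaining: q ≤ r < p ≤ s ≤ q, which forces q < q — impossible.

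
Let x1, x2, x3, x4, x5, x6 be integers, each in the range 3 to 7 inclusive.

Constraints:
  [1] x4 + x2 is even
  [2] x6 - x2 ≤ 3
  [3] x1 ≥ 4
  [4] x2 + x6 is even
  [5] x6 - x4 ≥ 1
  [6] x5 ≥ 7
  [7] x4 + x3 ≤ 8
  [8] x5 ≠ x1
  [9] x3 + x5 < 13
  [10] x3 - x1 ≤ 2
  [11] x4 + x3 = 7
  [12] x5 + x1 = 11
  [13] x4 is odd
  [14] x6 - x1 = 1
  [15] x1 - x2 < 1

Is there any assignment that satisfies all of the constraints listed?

Setting (x1, x2, x3, x4, x5, x6) = (4, 5, 4, 3, 7, 5) satisfies everything: constraint 2: x6 - x2 = 0; constraint 5: x6 - x4 = 2, and the others follow.

Satisfiable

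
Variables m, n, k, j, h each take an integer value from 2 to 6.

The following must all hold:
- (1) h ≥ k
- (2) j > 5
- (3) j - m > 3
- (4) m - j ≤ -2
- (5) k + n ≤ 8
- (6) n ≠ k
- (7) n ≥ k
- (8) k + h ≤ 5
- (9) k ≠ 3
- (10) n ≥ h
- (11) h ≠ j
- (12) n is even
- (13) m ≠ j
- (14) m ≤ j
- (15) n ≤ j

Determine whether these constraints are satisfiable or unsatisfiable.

Satisfiable

Try m = 2, n = 6, k = 2, j = 6, h = 3.
Check constraint 3: j - m = 4; constraint 4: m - j = -4. The remaining constraints are straightforward to verify.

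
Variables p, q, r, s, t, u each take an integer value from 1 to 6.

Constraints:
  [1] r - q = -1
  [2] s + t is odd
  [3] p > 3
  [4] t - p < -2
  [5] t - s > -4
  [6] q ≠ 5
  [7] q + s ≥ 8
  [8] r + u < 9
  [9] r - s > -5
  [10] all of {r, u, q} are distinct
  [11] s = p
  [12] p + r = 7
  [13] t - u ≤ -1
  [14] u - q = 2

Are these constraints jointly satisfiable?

Satisfiable

One satisfying assignment is p = 5, q = 3, r = 2, s = 5, t = 2, u = 5.
For the less obvious constraints — constraint 1: r - q = -1; constraint 4: t - p = -3; constraint 5: t - s = -3 — and the others hold by inspection.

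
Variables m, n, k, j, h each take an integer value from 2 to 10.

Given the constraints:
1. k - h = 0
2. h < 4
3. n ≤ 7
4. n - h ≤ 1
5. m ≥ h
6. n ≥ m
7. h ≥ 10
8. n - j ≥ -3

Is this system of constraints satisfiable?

From constraint 7: h ≥ 10. From constraint 2: h ≤ 3. But 3 < 10, so no value of h works.

Unsatisfiable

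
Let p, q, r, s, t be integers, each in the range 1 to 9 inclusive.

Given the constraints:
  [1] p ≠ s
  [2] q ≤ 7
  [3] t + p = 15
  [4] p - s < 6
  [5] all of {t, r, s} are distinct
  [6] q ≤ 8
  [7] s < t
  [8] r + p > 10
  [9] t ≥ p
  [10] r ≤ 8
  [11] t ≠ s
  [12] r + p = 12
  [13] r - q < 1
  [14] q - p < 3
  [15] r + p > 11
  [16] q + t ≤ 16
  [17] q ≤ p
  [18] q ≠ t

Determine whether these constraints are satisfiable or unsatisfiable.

Satisfiable

Take p = 6, q = 6, r = 6, s = 1, t = 9. Then constraint 3: t + p = 15; constraint 4: p - s = 5, and every other listed constraint is also met.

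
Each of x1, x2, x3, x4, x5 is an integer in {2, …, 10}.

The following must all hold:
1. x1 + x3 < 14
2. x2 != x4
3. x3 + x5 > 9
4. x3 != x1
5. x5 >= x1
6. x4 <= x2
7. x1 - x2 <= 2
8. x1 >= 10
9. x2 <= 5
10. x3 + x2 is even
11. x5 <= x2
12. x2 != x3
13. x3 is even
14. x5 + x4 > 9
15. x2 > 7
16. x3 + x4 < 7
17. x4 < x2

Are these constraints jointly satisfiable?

Unsatisfiable

From constraints 5 and 8: x5 ≥ x1 and x1 ≥ 10, so x5 ≥ 10. From constraints 9 and 11: x5 ≤ x2 and x2 ≤ 5, so x5 ≤ 5. But 5 < 10, so no value of x5 works.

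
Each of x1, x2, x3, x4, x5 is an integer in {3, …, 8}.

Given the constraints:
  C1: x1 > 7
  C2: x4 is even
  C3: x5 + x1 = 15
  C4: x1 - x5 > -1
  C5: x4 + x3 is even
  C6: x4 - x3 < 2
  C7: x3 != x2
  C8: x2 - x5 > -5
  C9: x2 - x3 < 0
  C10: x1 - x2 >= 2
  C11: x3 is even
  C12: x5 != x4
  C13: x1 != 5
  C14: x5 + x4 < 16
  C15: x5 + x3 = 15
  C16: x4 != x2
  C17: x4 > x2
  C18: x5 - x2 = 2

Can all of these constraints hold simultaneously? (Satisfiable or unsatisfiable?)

Take x1 = 8, x2 = 5, x3 = 8, x4 = 8, x5 = 7. Then constraint 3: x5 + x1 = 15; constraint 4: x1 - x5 = 1, and every other listed constraint is also met.

Satisfiable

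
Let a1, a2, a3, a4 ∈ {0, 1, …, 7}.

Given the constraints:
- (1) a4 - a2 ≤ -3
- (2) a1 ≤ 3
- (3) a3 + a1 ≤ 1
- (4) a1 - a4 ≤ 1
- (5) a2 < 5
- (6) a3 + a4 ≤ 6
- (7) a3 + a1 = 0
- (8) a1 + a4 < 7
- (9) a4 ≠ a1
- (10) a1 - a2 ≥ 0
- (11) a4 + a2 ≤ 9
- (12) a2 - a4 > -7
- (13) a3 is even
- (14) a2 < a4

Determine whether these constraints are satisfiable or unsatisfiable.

Unsatisfiable

Constraints 1, 4, and 10 give a2 − a4 ≥ 3, a4 − a1 ≥ -1, a1 − a2 ≥ 0.
Adding all 3 inequalities: the left sides telescope to 0, and the right sides sum to 3 + (-1) + 0 = 2. So 0 ≥ 2, which is false.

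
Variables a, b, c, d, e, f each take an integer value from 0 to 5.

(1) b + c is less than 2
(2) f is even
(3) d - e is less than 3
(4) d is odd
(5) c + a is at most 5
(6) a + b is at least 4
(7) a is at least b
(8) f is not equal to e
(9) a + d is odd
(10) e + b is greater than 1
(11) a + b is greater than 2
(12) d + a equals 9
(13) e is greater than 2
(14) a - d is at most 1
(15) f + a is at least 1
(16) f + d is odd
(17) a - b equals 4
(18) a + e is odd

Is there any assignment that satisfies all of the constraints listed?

Setting (a, b, c, d, e, f) = (4, 0, 1, 5, 3, 0) satisfies everything: constraint 1: b + c = 1; constraint 3: d - e = 2; constraint 5: c + a = 5, and the others follow.

Satisfiable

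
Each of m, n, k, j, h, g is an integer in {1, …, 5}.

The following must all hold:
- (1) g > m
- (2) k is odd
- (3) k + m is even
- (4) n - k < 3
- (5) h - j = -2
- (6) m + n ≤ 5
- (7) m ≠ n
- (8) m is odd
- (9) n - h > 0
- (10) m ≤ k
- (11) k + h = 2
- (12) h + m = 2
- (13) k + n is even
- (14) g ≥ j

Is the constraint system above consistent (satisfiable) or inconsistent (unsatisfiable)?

Satisfiable

One satisfying assignment is m = 1, n = 3, k = 1, j = 3, h = 1, g = 5.
For the less obvious constraints — constraint 4: n - k = 2; constraint 5: h - j = -2; constraint 6: m + n = 4 — and the others hold by inspection.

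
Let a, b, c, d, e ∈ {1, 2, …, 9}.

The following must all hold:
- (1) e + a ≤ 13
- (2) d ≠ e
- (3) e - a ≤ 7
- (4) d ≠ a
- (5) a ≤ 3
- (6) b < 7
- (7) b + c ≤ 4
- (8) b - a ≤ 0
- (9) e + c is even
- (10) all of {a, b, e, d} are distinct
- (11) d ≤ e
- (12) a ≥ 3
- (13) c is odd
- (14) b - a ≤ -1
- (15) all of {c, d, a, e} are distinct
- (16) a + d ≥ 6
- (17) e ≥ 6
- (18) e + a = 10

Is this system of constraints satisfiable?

Setting (a, b, c, d, e) = (3, 1, 1, 4, 7) satisfies everything: constraint 1: e + a = 10; constraint 3: e - a = 4, and the others follow.

Satisfiable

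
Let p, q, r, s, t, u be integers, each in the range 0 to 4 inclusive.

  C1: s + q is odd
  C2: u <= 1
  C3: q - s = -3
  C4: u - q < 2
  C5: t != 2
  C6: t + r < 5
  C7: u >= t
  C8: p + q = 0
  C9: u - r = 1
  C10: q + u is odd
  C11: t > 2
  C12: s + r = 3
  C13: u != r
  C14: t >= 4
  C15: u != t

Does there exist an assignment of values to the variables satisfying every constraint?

Unsatisfiable

From constraint 14: t ≥ 4. From constraints 2 and 7: t ≤ u and u ≤ 1, so t ≤ 1. But 1 < 4, so no value of t works.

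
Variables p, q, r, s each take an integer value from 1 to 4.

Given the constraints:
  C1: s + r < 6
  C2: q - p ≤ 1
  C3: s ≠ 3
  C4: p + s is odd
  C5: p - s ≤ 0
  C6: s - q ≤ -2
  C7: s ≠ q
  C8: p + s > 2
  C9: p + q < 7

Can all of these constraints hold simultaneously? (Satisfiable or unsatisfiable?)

Constraints 2, 5, and 6 give s − p ≥ 0, p − q ≥ -1, q − s ≥ 2.
Adding all 3 inequalities: the left sides telescope to 0, and the right sides sum to 0 + (-1) + 2 = 1. So 0 ≥ 1, which is false.

Unsatisfiable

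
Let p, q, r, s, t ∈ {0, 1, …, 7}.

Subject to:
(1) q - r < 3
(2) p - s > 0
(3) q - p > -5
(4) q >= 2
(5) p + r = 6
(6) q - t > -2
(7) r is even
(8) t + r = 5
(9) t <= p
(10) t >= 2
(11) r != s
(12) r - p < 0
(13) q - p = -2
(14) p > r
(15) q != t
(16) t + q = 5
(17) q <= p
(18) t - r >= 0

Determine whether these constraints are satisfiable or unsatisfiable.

Satisfiable

One satisfying assignment is p = 4, q = 2, r = 2, s = 1, t = 3.
For the less obvious constraints — constraint 1: q - r = 0; constraint 2: p - s = 3; constraint 3: q - p = -2 — and the others hold by inspection.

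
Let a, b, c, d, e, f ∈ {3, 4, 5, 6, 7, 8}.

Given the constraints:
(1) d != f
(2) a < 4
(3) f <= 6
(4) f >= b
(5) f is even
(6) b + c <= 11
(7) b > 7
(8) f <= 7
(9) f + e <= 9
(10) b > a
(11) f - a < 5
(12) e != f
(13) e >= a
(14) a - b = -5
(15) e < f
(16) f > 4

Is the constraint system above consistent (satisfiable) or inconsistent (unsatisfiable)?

From constraint 7: b ≥ 8. From constraints 4 and 8: b ≤ f and f ≤ 7, so b ≤ 7. But 7 < 8, so no value of b works.

Unsatisfiable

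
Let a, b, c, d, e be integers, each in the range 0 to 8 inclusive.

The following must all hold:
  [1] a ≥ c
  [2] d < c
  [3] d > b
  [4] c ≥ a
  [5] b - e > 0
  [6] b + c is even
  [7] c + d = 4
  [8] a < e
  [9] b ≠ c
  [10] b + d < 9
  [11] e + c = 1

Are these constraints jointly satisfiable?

Constraints 1, 2, 3, 5, and 8 give b < d, d < c, c ≤ a, a < e, e < b. Chaining: b < d < c ≤ a < e < b, which forces b < b — impossible.

Unsatisfiable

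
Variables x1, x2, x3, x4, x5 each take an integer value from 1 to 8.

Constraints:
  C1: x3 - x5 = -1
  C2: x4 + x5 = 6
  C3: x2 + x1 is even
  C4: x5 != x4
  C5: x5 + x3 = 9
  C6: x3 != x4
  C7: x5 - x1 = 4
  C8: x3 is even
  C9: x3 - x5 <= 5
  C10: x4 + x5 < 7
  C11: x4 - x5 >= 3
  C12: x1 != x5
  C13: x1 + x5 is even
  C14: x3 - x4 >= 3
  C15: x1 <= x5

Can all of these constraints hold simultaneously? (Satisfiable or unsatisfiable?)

Constraints 9, 11, and 14 give x5 − x3 ≥ -5, x3 − x4 ≥ 3, x4 − x5 ≥ 3.
Adding all 3 inequalities: the left sides telescope to 0, and the right sides sum to (-5) + 3 + 3 = 1. So 0 ≥ 1, which is false.

Unsatisfiable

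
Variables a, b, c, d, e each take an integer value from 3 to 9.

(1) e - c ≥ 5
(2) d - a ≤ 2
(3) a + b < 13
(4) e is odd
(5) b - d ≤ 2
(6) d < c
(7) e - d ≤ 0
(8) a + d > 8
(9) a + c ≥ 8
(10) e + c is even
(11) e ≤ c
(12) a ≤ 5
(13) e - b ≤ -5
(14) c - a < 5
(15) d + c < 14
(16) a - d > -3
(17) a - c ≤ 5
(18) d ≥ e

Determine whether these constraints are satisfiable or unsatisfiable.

Unsatisfiable

Constraints 1, 2, 5, 13, and 17 give a − d ≥ -2, d − b ≥ -2, b − e ≥ 5, e − c ≥ 5, c − a ≥ -5.
Adding all 5 inequalities: the left sides telescope to 0, and the right sides sum to (-2) + (-2) + 5 + 5 + (-5) = 1. So 0 ≥ 1, which is false.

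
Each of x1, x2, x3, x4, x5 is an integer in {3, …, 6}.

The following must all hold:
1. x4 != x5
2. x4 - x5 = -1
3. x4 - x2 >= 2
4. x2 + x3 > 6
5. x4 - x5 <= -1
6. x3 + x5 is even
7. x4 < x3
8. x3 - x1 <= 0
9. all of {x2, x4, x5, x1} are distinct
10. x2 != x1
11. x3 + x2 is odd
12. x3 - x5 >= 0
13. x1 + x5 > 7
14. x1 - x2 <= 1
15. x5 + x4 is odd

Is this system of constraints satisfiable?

Constraints 3, 5, 8, 12, and 14 give x3 − x5 ≥ 0, x5 − x4 ≥ 1, x4 − x2 ≥ 2, x2 − x1 ≥ -1, x1 − x3 ≥ 0.
Adding all 5 inequalities: the left sides telescope to 0, and the right sides sum to 0 + 1 + 2 + (-1) + 0 = 2. So 0 ≥ 2, which is false.

Unsatisfiable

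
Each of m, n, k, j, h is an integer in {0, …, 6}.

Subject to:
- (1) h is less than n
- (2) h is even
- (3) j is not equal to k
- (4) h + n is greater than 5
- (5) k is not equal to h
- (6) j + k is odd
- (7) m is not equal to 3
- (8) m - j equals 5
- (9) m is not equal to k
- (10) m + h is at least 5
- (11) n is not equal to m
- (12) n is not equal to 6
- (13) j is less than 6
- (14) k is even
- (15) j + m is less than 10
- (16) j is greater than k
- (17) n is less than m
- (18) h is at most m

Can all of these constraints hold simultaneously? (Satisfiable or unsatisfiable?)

Setting (m, n, k, j, h) = (6, 4, 0, 1, 2) satisfies everything: constraint 4: h + n = 6; constraint 8: m - j = 5, and the others follow.

Satisfiable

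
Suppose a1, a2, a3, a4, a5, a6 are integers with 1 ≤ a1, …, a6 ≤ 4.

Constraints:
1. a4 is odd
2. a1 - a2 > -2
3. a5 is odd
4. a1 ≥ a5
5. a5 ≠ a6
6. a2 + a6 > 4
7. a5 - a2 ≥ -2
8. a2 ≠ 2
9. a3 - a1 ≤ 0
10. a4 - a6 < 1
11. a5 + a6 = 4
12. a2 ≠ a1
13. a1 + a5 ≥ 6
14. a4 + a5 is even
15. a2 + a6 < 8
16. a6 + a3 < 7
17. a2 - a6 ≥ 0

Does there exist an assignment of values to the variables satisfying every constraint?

Take a1 = 3, a2 = 4, a3 = 3, a4 = 1, a5 = 3, a6 = 1. Then constraint 2: a1 - a2 = -1; constraint 6: a2 + a6 = 5; constraint 7: a5 - a2 = -1, and every other listed constraint is also met.

Satisfiable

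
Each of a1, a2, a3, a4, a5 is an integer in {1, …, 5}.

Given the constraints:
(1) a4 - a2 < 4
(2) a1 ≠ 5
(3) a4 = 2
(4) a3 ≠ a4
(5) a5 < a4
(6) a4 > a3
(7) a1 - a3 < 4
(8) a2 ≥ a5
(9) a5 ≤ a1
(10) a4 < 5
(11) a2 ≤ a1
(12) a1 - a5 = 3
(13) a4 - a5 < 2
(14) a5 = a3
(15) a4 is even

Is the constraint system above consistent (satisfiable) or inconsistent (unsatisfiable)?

Satisfiable

The assignment a1 = 4, a2 = 1, a3 = 1, a4 = 2, a5 = 1 works:
  constraint 1 holds since a4 - a2 = 1.
  constraint 7 holds since a1 - a3 = 3.
The rest check out directly.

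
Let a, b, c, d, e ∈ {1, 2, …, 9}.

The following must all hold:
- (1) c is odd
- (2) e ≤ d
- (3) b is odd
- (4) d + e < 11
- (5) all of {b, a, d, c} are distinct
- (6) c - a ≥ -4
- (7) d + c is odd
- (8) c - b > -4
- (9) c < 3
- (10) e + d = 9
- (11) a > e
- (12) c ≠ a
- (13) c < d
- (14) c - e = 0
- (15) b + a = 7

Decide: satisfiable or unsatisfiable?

The assignment a = 4, b = 3, c = 1, d = 8, e = 1 works:
  constraint 4 holds since d + e = 9.
  constraint 6 holds since c - a = -3.
The rest check out directly.

Satisfiable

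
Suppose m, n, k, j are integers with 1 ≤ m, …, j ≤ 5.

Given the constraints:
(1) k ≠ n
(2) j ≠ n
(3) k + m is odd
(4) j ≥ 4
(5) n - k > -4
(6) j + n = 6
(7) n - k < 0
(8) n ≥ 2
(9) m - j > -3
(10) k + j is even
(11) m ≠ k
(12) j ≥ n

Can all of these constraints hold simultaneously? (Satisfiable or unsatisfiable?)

One satisfying assignment is m = 3, n = 2, k = 4, j = 4.
For the less obvious constraints — constraint 5: n - k = -2; constraint 6: j + n = 6; constraint 7: n - k = -2 — and the others hold by inspection.

Satisfiable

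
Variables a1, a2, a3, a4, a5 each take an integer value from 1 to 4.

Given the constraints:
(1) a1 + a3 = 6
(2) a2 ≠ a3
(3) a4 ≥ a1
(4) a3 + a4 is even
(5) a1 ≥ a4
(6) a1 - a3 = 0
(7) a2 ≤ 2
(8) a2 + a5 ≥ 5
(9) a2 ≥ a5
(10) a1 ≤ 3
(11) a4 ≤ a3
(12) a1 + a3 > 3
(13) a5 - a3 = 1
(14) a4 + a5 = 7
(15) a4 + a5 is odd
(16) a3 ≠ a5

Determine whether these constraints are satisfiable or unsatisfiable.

From constraints 5 and 10: a4 ≤ a1 ≤ 3. From constraints 7 and 9: a5 ≤ a2 ≤ 2. Hence a4 + a5 ≤ 5. But constraint 14 requires a4 + a5 = 7, and 7 > 5. Contradiction.

Unsatisfiable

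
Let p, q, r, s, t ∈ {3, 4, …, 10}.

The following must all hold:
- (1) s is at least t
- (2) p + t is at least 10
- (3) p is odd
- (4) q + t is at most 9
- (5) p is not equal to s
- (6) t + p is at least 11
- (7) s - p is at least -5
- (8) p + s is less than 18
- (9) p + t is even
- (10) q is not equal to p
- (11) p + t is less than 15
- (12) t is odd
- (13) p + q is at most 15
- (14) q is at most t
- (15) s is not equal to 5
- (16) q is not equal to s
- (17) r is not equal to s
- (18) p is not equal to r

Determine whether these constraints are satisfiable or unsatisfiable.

Try p = 9, q = 3, r = 3, s = 6, t = 3.
Check constraint 2: p + t = 12; constraint 4: q + t = 6; constraint 6: t + p = 12. The remaining constraints are straightforward to verify.

Satisfiable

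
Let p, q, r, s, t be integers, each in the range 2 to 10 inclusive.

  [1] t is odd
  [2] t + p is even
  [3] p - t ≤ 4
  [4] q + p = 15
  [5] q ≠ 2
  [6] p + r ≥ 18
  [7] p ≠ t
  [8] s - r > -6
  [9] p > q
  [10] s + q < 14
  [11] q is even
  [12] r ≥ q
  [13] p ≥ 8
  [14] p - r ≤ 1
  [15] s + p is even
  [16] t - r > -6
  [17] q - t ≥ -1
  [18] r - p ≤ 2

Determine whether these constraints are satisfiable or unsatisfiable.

The assignment p = 9, q = 6, r = 10, s = 7, t = 7 works:
  constraint 3 holds since p - t = 2.
  constraint 4 holds since q + p = 15.
The rest check out directly.

Satisfiable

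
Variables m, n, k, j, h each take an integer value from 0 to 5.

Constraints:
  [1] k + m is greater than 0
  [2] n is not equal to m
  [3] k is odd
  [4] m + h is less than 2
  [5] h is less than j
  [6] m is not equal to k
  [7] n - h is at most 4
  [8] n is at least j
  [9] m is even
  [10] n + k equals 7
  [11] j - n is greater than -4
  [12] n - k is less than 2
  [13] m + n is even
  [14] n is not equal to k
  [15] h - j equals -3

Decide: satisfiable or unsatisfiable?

Satisfiable

The assignment m = 0, n = 4, k = 3, j = 3, h = 0 works:
  constraint 1 holds since k + m = 3.
  constraint 4 holds since m + h = 0.
The rest check out directly.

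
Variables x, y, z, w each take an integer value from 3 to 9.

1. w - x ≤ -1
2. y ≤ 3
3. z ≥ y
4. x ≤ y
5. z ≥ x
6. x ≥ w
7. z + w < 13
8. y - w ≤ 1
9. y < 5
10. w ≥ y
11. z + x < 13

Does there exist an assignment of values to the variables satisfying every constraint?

Constraints 1, 4, and 10 give w < x, x ≤ y, y ≤ w. Chaining: w < x ≤ y ≤ w, which forces w < w — impossible.

Unsatisfiable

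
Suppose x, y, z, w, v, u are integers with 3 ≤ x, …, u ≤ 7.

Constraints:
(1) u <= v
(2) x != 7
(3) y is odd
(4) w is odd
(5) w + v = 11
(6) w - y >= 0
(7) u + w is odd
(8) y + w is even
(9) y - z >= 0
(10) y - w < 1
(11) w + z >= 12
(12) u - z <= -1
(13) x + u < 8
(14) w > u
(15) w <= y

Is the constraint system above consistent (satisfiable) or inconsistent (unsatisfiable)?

Satisfiable

One satisfying assignment is x = 3, y = 7, z = 6, w = 7, v = 4, u = 4.
For the less obvious constraints — constraint 5: w + v = 11; constraint 6: w - y = 0; constraint 9: y - z = 1 — and the others hold by inspection.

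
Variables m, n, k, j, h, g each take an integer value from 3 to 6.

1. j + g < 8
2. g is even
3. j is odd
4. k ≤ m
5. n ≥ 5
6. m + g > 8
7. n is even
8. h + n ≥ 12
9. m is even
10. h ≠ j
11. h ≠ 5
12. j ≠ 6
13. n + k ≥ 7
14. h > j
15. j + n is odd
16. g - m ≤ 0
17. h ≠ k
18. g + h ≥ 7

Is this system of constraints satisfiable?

Satisfiable

Take m = 6, n = 6, k = 3, j = 3, h = 6, g = 4. Then constraint 1: j + g = 7; constraint 6: m + g = 10; constraint 8: h + n = 12, and every other listed constraint is also met.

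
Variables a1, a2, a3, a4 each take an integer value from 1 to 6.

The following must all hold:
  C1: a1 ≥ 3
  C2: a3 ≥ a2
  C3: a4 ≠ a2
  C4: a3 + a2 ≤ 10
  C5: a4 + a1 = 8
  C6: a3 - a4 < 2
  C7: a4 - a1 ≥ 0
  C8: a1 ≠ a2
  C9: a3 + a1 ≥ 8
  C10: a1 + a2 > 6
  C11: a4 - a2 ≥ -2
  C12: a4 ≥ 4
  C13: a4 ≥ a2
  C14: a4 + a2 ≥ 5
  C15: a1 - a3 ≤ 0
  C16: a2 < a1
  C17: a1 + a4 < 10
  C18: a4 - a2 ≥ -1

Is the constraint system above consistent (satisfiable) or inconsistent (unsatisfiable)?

Setting (a1, a2, a3, a4) = (4, 3, 4, 4) satisfies everything: constraint 4: a3 + a2 = 7; constraint 5: a4 + a1 = 8; constraint 6: a3 - a4 = 0, and the others follow.

Satisfiable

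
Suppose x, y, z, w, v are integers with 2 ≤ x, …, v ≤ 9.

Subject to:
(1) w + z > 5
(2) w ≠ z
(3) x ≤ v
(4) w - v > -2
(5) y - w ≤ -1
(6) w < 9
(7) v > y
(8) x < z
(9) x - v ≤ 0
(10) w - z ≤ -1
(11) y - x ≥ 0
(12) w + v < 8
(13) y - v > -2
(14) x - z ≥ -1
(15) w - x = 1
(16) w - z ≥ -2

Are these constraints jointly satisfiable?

Constraints 5, 10, 11, and 14 give w − y ≥ 1, y − x ≥ 0, x − z ≥ -1, z − w ≥ 1.
Adding all 4 inequalities: the left sides telescope to 0, and the right sides sum to 1 + 0 + (-1) + 1 = 1. So 0 ≥ 1, which is false.

Unsatisfiable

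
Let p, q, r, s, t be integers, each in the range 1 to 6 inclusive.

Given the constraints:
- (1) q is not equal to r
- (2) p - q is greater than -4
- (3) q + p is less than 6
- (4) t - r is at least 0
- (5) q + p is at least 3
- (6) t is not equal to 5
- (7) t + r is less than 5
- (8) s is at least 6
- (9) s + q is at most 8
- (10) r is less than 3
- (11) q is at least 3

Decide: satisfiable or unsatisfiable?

From constraint 8: s ≥ 6. From constraint 11: q ≥ 3. Hence s + q ≥ 9. But constraint 9 requires s + q ≤ 8, and 8 < 9. Contradiction.

Unsatisfiable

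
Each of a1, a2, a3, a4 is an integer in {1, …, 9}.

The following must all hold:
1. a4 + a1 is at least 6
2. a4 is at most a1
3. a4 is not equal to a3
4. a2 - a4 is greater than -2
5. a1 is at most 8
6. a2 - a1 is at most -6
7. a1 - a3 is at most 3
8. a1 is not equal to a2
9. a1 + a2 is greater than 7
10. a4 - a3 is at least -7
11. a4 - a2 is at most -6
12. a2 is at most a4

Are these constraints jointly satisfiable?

Constraints 6, 7, 10, and 11 give a2 − a4 ≥ 6, a4 − a3 ≥ -7, a3 − a1 ≥ -3, a1 − a2 ≥ 6.
Adding all 4 inequalities: the left sides telescope to 0, and the right sides sum to 6 + (-7) + (-3) + 6 = 2. So 0 ≥ 2, which is false.

Unsatisfiable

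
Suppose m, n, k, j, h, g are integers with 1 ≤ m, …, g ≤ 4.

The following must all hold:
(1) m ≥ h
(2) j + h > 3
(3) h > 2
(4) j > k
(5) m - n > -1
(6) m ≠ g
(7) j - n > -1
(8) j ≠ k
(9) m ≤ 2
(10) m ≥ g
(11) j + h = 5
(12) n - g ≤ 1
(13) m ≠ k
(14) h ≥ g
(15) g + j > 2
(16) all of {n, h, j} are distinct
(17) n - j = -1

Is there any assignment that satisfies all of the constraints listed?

Unsatisfiable

From constraint 3: h ≥ 3. From constraints 1 and 9: h ≤ m and m ≤ 2, so h ≤ 2. But 2 < 3, so no value of h works.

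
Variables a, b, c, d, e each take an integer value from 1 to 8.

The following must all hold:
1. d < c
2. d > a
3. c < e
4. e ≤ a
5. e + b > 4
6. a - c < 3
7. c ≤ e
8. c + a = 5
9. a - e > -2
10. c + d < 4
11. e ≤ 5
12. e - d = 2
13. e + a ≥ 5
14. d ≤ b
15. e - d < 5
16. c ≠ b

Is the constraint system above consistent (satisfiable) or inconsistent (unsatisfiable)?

Unsatisfiable

Constraints 1, 2, 3, and 4 give a < d, d < c, c < e, e ≤ a. Chaining: a < d < c < e ≤ a, which forces a < a — impossible.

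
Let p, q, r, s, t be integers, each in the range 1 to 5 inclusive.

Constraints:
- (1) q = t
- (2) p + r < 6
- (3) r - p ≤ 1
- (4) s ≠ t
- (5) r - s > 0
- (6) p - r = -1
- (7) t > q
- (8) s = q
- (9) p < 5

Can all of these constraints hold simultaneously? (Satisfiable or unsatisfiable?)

From constraints 1 and 8, s = q = t, so s = t. But constraint 4 says s ≠ t. Contradiction.

Unsatisfiable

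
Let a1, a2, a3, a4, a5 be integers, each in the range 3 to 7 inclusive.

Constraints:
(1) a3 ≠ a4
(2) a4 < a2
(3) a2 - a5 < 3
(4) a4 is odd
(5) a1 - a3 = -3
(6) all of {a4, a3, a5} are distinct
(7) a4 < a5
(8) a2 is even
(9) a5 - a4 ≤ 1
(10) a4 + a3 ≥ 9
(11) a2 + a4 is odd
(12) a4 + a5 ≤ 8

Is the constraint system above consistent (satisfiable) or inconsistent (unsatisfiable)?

Satisfiable

The assignment a1 = 4, a2 = 6, a3 = 7, a4 = 3, a5 = 4 works:
  constraint 3 holds since a2 - a5 = 2.
  constraint 5 holds since a1 - a3 = -3.
The rest check out directly.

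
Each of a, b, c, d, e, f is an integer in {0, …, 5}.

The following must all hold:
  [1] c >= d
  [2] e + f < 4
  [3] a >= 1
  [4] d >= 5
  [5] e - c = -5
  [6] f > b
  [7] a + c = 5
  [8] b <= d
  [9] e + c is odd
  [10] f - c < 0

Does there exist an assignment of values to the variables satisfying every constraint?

Unsatisfiable

From constraint 3: a ≥ 1. From constraints 1 and 4: c ≥ d ≥ 5. Hence a + c ≥ 6. But constraint 7 requires a + c = 5, and 5 < 6. Contradiction.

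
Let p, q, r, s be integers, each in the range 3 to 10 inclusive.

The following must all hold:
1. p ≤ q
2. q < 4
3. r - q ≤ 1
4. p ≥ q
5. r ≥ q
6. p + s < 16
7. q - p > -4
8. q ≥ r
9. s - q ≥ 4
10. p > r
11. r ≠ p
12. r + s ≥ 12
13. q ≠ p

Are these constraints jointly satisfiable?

Unsatisfiable

Constraints 1, 5, and 10 give p ≤ q, q ≤ r, r < p. Chaining: p ≤ q ≤ r < p, which forces p < p — impossible.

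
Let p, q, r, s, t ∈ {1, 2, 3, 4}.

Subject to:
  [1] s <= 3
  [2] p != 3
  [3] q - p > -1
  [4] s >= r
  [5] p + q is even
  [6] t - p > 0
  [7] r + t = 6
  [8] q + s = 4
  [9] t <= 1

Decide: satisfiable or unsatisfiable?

Unsatisfiable

From constraints 1 and 4: r ≤ s ≤ 3. From constraint 9: t ≤ 1. Hence r + t ≤ 4. But constraint 7 requires r + t = 6, and 6 > 4. Contradiction.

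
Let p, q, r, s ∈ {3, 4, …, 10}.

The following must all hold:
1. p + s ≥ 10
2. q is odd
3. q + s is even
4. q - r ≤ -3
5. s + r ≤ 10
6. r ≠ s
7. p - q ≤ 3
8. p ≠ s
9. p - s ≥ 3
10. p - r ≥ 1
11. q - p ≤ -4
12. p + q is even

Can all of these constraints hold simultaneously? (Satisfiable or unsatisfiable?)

Constraints 4, 7, and 10 give p − r ≥ 1, r − q ≥ 3, q − p ≥ -3.
Adding all 3 inequalities: the left sides telescope to 0, and the right sides sum to 1 + 3 + (-3) = 1. So 0 ≥ 1, which is false.

Unsatisfiable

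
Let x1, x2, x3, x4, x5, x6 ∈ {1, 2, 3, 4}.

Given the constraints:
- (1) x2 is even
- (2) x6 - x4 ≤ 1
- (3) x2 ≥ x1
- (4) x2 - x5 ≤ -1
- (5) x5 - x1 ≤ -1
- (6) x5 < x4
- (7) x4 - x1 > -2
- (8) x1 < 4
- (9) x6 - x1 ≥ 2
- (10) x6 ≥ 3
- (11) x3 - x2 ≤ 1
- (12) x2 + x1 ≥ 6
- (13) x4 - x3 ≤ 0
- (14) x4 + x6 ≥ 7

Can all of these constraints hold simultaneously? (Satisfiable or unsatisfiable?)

Constraints 2, 4, 5, 9, 11, and 13 give x3 − x4 ≥ 0, x4 − x6 ≥ -1, x6 − x1 ≥ 2, x1 − x5 ≥ 1, x5 − x2 ≥ 1, x2 − x3 ≥ -1.
Adding all 6 inequalities: the left sides telescope to 0, and the right sides sum to 0 + (-1) + 2 + 1 + 1 + (-1) = 2. So 0 ≥ 2, which is false.

Unsatisfiable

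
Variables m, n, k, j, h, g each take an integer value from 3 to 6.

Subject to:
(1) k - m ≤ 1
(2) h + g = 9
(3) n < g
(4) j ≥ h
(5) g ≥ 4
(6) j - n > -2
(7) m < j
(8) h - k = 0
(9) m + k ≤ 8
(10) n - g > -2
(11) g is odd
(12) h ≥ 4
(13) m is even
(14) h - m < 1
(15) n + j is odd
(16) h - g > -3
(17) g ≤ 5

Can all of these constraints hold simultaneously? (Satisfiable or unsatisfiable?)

Satisfiable

One satisfying assignment is m = 4, n = 4, k = 4, j = 5, h = 4, g = 5.
For the less obvious constraints — constraint 1: k - m = 0; constraint 2: h + g = 9; constraint 6: j - n = 1 — and the others hold by inspection.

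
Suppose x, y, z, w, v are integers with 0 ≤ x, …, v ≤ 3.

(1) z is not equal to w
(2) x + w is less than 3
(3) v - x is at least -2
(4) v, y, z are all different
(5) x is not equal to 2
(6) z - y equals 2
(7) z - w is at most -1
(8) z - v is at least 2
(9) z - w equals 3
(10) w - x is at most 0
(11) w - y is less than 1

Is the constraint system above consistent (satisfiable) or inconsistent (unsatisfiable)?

Unsatisfiable

Constraints 3, 7, 8, and 10 give z − v ≥ 2, v − x ≥ -2, x − w ≥ 0, w − z ≥ 1.
Adding all 4 inequalities: the left sides telescope to 0, and the right sides sum to 2 + (-2) + 0 + 1 = 1. So 0 ≥ 1, which is false.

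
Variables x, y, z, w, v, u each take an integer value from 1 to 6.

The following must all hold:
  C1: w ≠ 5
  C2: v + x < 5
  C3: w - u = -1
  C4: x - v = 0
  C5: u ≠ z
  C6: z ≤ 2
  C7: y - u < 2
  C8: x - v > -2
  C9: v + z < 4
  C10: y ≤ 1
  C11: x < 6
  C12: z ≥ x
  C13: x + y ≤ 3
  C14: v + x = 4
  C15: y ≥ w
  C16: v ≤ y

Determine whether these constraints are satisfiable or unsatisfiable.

From constraints 10 and 16: v ≤ y ≤ 1. From constraints 6 and 12: x ≤ z ≤ 2. Hence v + x ≤ 3. But constraint 14 requires v + x = 4, and 4 > 3. Contradiction.

Unsatisfiable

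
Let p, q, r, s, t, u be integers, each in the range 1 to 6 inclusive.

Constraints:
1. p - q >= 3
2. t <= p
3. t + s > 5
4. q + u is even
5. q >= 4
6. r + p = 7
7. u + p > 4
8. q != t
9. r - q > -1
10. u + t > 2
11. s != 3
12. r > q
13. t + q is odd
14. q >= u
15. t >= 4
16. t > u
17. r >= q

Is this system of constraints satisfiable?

Unsatisfiable

From constraints 5 and 17: r ≥ q ≥ 4. From constraints 2 and 15: p ≥ t ≥ 4. Hence r + p ≥ 8. But constraint 6 requires r + p = 7, and 7 < 8. Contradiction.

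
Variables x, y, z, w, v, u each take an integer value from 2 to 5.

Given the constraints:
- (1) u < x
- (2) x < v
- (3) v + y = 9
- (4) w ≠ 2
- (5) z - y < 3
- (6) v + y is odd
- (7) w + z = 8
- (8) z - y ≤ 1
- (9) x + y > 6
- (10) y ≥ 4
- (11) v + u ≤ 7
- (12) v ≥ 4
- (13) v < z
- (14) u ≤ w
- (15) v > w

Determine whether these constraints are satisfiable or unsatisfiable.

Take x = 3, y = 5, z = 5, w = 3, v = 4, u = 2. Then constraint 3: v + y = 9; constraint 5: z - y = 0, and every other listed constraint is also met.

Satisfiable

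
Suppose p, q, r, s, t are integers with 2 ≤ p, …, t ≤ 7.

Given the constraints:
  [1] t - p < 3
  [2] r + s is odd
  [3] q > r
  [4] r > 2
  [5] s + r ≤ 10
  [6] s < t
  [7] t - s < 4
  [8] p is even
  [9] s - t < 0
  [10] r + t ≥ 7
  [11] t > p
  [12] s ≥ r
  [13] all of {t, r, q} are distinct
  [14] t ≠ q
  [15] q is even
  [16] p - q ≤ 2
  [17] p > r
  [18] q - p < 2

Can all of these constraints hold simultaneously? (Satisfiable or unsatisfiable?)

Satisfiable

Setting (p, q, r, s, t) = (4, 4, 3, 4, 6) satisfies everything: constraint 1: t - p = 2; constraint 5: s + r = 7; constraint 7: t - s = 2, and the others follow.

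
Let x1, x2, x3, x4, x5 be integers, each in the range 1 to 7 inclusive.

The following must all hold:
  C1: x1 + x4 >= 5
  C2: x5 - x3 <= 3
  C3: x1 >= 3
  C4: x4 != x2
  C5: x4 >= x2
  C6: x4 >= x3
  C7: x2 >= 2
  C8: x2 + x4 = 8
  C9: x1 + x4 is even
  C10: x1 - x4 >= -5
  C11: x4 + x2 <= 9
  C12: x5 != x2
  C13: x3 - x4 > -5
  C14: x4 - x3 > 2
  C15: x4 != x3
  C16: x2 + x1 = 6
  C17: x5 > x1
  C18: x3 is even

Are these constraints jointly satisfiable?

One satisfying assignment is x1 = 3, x2 = 3, x3 = 2, x4 = 5, x5 = 4.
For the less obvious constraints — constraint 1: x1 + x4 = 8; constraint 2: x5 - x3 = 2; constraint 8: x2 + x4 = 8 — and the others hold by inspection.

Satisfiable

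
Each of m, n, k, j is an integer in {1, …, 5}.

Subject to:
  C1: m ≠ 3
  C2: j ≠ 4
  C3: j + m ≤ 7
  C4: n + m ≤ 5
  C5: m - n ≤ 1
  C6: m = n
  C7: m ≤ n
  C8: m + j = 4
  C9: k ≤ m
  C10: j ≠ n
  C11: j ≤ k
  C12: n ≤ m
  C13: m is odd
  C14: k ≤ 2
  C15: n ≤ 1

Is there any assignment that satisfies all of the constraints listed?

Unsatisfiable

From constraints 7 and 15: m ≤ n ≤ 1. From constraints 11 and 14: j ≤ k ≤ 2. Hence m + j ≤ 3. But constraint 8 requires m + j = 4, and 4 > 3. Contradiction.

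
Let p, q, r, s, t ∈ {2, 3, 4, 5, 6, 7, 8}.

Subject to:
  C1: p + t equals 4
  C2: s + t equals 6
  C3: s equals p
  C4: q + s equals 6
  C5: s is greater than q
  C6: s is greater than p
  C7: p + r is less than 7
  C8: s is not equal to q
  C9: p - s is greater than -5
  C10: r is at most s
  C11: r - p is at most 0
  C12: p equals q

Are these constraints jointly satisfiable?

From constraints 3 and 12, s = p = q, so s = q. But constraint 8 says s ≠ q. Contradiction.

Unsatisfiable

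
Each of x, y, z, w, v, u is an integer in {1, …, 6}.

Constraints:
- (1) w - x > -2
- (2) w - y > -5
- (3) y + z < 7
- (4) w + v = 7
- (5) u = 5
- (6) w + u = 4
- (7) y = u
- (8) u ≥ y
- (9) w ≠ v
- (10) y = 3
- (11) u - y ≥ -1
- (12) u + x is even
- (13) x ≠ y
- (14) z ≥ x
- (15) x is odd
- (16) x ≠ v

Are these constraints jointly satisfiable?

Constraint 10 fixes y = 3 and constraint 5 fixes u = 5, but constraint 7 requires y = u. Since 3 ≠ 5, contradiction.

Unsatisfiable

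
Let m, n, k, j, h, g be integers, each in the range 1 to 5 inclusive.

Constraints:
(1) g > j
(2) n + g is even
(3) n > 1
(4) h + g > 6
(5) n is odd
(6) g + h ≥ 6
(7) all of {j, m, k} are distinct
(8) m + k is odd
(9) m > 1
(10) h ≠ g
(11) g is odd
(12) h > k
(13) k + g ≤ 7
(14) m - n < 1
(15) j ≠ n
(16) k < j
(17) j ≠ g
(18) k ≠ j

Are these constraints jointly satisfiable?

Satisfiable

The assignment m = 4, n = 5, k = 1, j = 3, h = 4, g = 5 works:
  constraint 4 holds since h + g = 9.
  constraint 6 holds since g + h = 9.
The rest check out directly.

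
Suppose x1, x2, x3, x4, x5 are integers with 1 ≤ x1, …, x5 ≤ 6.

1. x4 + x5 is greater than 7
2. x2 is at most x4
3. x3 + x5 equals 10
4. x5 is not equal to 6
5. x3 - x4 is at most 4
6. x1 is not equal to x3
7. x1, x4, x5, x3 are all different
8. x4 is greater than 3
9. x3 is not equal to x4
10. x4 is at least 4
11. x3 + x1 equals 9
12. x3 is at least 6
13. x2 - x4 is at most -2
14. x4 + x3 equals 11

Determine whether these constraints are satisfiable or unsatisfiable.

One satisfying assignment is x1 = 3, x2 = 3, x3 = 6, x4 = 5, x5 = 4.
For the less obvious constraints — constraint 1: x4 + x5 = 9; constraint 3: x3 + x5 = 10 — and the others hold by inspection.

Satisfiable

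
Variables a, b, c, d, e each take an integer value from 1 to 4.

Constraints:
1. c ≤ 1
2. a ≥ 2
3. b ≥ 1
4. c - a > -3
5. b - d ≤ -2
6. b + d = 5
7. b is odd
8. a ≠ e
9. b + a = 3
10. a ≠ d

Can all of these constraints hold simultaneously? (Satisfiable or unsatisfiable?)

Take a = 2, b = 1, c = 1, d = 4, e = 1. Then constraint 4: c - a = -1; constraint 5: b - d = -3, and every other listed constraint is also met.

Satisfiable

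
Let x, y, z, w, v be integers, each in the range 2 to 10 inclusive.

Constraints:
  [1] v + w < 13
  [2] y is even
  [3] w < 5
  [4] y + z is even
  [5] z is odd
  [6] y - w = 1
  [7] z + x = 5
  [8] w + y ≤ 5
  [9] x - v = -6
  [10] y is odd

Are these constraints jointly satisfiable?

Constraint 2 makes y even and constraint 5 makes z odd, so y + z must be odd. Constraint 4 says y + z is even — contradiction.

Unsatisfiable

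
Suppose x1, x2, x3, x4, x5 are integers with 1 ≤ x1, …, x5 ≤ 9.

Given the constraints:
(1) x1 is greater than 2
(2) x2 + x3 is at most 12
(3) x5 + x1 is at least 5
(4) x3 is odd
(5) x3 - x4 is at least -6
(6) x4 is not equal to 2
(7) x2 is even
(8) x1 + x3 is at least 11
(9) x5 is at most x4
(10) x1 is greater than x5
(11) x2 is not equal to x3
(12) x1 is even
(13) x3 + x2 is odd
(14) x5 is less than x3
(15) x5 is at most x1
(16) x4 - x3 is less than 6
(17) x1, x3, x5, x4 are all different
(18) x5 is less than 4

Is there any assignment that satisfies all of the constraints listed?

Take x1 = 6, x2 = 6, x3 = 5, x4 = 9, x5 = 1. Then constraint 2: x2 + x3 = 11; constraint 3: x5 + x1 = 7; constraint 5: x3 - x4 = -4, and every other listed constraint is also met.

Satisfiable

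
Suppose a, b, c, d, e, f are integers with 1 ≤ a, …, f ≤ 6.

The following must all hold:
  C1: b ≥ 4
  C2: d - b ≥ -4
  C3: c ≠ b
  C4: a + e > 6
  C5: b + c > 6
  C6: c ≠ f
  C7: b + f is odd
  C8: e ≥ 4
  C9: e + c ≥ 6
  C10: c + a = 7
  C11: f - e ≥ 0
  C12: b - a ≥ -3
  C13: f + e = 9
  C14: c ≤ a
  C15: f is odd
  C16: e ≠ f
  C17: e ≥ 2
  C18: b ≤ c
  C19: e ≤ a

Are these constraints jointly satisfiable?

Unsatisfiable

From constraints 1 and 18: c ≥ b ≥ 4. From constraints 8 and 19: a ≥ e ≥ 4. Hence c + a ≥ 8. But constraint 10 requires c + a = 7, and 7 < 8. Contradiction.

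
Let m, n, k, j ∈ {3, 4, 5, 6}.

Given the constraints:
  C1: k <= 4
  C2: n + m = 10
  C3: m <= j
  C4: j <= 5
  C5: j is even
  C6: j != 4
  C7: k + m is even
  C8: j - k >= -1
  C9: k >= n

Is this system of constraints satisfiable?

From constraints 1 and 9: n ≤ k ≤ 4. From constraints 3 and 4: m ≤ j ≤ 5. Hence n + m ≤ 9. But constraint 2 requires n + m = 10, and 10 > 9. Contradiction.

Unsatisfiable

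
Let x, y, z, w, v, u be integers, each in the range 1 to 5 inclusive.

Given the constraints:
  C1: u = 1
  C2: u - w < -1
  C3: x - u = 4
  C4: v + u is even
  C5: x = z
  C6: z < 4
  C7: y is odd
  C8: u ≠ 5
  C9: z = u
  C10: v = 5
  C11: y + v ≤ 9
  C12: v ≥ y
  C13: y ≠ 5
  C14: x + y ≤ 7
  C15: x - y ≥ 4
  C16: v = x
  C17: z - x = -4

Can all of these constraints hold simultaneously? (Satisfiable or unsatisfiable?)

Unsatisfiable

Constraint 10 fixes v = 5 and constraint 1 fixes u = 1. Constraints 5, 9, and 16 give v = x = z = u, so v = u. But 5 ≠ 1 — contradiction.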